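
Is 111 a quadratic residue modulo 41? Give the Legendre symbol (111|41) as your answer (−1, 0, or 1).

-1

First reduce: 111 ≡ 29 (mod 41).
Reciprocity: 29 ≡ 1 and 41 ≡ 1 (mod 4), so (29/41) = +(41/29).
Reduce top mod 29: now compute (12/29).
Pull out 2^2: since 29 ≡ 5 (mod 8), (2/29) = -1, so (2/29)^2 = +1.
Reciprocity: 3 ≡ 3 and 29 ≡ 1 (mod 4), so (3/29) = +(29/3).
Reduce top mod 3: now compute (2/3).
Pull out 2: since 3 ≡ 3 (mod 8), (2/3) = -1.
Reached (1/3) = 1. Collecting the sign flips along the way, the symbol is -1.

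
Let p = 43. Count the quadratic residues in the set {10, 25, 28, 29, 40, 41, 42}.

4

(10/43) = +1 → QR.
(25/43) = +1 → QR.
(28/43) = -1 → non-residue.
(29/43) = -1 → non-residue.
(40/43) = +1 → QR.
(41/43) = +1 → QR.
(42/43) = -1 → non-residue.
Total quadratic residues among the 7: 4.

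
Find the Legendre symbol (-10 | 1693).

1

First reduce: -10 ≡ 1683 (mod 1693).
Reciprocity: 1683 ≡ 3 and 1693 ≡ 1 (mod 4), so (1683/1693) = +(1693/1683).
Reduce top mod 1683: now compute (10/1683).
Pull out 2: since 1683 ≡ 3 (mod 8), (2/1683) = -1.
Reciprocity: 5 ≡ 1 and 1683 ≡ 3 (mod 4), so (5/1683) = +(1683/5).
Reduce top mod 5: now compute (3/5).
Reciprocity: 3 ≡ 3 and 5 ≡ 1 (mod 4), so (3/5) = +(5/3).
Reduce top mod 3: now compute (2/3).
Pull out 2: since 3 ≡ 3 (mod 8), (2/3) = -1.
Reached (1/3) = 1. Collecting the sign flips along the way, the symbol is +1.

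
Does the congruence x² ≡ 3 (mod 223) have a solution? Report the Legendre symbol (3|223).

Reciprocity: 3 ≡ 3 and 223 ≡ 3 (mod 4), so (3/223) = −(223/3).
Reduce top mod 3: now compute (1/3).
Reached (1/3) = 1. Collecting the sign flips along the way, the symbol is -1.

-1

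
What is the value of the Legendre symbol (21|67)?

Euler's criterion: (21/67) ≡ 21^33 (mod 67).
21^2 ≡ 39 (mod 67)
21^4 ≡ 47 (mod 67)
21^8 ≡ 65 (mod 67)
21^16 ≡ 4 (mod 67)
21^32 ≡ 16 (mod 67)
21^33 = 21^(32+1) ≡ 1 (mod 67).
Result is 1, so (21/67) = 1.

1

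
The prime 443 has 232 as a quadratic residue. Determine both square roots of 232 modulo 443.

Since 443 ≡ 3 (mod 4), a square root of 232 is 232^((443+1)/4) = 232^111 mod 443.
Repeated squaring: 232^2≡221, 232^4≡111, 232^8≡360, 232^16≡244, 232^32≡174, 232^64≡152 (mod 443).
232^111 = 232^(64+32+8+4+2+1) ≡ 350 (mod 443).
Check: 350² = 122500 ≡ 232 (mod 443). The two roots are 93 and 350.

93, 350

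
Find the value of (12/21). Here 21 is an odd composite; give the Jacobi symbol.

Pull out 2^2: since 21 ≡ 5 (mod 8), (2/21) = -1, so (2/21)^2 = +1.
Reciprocity: 3 ≡ 3 and 21 ≡ 1 (mod 4), so (3/21) = +(21/3).
Reduce top mod 3: now compute (0/3).
Top reduces to 0: gcd > 1, so the symbol is 0.

0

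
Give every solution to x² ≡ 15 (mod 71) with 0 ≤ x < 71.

21, 50

Since 71 ≡ 3 (mod 4), a square root of 15 is 15^((71+1)/4) = 15^18 mod 71.
Repeated squaring: 15^2≡12, 15^4≡2, 15^8≡4, 15^16≡16 (mod 71).
15^18 = 15^(16+2) ≡ 50 (mod 71).
Check: 50² = 2500 ≡ 15 (mod 71). The two roots are 21 and 50.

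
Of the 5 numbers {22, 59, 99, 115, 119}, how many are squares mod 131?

(22/131) = -1 → non-residue.
(59/131) = +1 → QR.
(99/131) = +1 → QR.
(115/131) = -1 → non-residue.
(119/131) = -1 → non-residue.
Total quadratic residues among the 5: 2.

2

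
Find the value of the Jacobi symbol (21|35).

0

Reciprocity: 21 ≡ 1 and 35 ≡ 3 (mod 4), so (21/35) = +(35/21).
Reduce top mod 21: now compute (14/21).
Pull out 2: since 21 ≡ 5 (mod 8), (2/21) = -1.
Reciprocity: 7 ≡ 3 and 21 ≡ 1 (mod 4), so (7/21) = +(21/7).
Reduce top mod 7: now compute (0/7).
Top reduces to 0: gcd > 1, so the symbol is 0.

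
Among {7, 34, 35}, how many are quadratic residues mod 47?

(7/47) = +1 → QR.
(34/47) = +1 → QR.
(35/47) = -1 → non-residue.
Total quadratic residues among the 3: 2.

2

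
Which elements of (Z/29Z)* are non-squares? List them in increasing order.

2, 3, 8, 10, 11, 12, 14, 15, 17, 18, 19, 21, 26, 27

Square k = 1,…,14 (k and 29−k give the same square):
1²=1, 2²=4, 3²=9, 4²=16, 5²=25, 6²≡7, 7²≡20, 8²≡6, 9²≡23, 10²≡13, 11²≡5, 12²≡28, 13²≡24, 14²≡22 (mod 29).
The residues are {1, 4, 5, 6, 7, 9, 13, 16, 20, 22, 23, 24, 25, 28}; the non-residues are the remaining 14 nonzero classes.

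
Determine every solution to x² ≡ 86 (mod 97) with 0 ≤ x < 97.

97 ≡ 1 (mod 4), so we find a root by search.
Trying successive values, 38² = 1444 ≡ 86 (mod 97). The other root is 97 − 38 = 59.

38, 59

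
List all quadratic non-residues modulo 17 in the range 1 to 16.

3 5 6 7 10 11 12 14

Square k = 1,…,8 (k and 17−k give the same square):
1²=1, 2²=4, 3²=9, 4²=16, 5²≡8, 6²≡2, 7²≡15, 8²≡13 (mod 17).
The residues are {1, 2, 4, 8, 9, 13, 15, 16}; the non-residues are the remaining 8 nonzero classes.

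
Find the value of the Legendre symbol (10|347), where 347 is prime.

Pull out 2: since 347 ≡ 3 (mod 8), (2/347) = -1.
Reciprocity: 5 ≡ 1 and 347 ≡ 3 (mod 4), so (5/347) = +(347/5).
Reduce top mod 5: now compute (2/5).
Pull out 2: since 5 ≡ 5 (mod 8), (2/5) = -1.
Reached (1/5) = 1. Collecting the sign flips along the way, the symbol is +1.

1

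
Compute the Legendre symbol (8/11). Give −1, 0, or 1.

Euler's criterion: (8/11) ≡ 8^5 (mod 11).
8^2 ≡ 9 (mod 11)
8^4 ≡ 4 (mod 11)
8^5 = 8^(4+1) ≡ 10 (mod 11).
Result is 10 ≡ −1, so (8/11) = −1.

-1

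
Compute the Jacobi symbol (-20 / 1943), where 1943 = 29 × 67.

First reduce: -20 ≡ 1923 (mod 1943).
Reciprocity: 1923 ≡ 3 and 1943 ≡ 3 (mod 4), so (1923/1943) = −(1943/1923).
Reduce top mod 1923: now compute (20/1923).
Pull out 2^2: since 1923 ≡ 3 (mod 8), (2/1923) = -1, so (2/1923)^2 = +1.
Reciprocity: 5 ≡ 1 and 1923 ≡ 3 (mod 4), so (5/1923) = +(1923/5).
Reduce top mod 5: now compute (3/5).
Reciprocity: 3 ≡ 3 and 5 ≡ 1 (mod 4), so (3/5) = +(5/3).
Reduce top mod 3: now compute (2/3).
Pull out 2: since 3 ≡ 3 (mod 8), (2/3) = -1.
Reached (1/3) = 1. Collecting the sign flips along the way, the symbol is +1.

1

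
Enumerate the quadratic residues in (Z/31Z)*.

1,2,4,5,7,8,9,10,14,16,18,19,20,25,28

Square k = 1,…,15 (k and 31−k give the same square):
1²=1, 2²=4, 3²=9, 4²=16, 5²=25, 6²≡5, 7²≡18, 8²≡2, 9²≡19, 10²≡7, 11²≡28, 12²≡20, 13²≡14, 14²≡10, 15²≡8 (mod 31).
So the quadratic residues mod 31 are {1, 2, 4, 5, 7, 8, 9, 10, 14, 16, 18, 19, 20, 25, 28}.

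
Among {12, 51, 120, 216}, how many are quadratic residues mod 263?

3

(12/263) = +1 → QR.
(51/263) = +1 → QR.
(120/263) = -1 → non-residue.
(216/263) = +1 → QR.
Total quadratic residues among the 4: 3.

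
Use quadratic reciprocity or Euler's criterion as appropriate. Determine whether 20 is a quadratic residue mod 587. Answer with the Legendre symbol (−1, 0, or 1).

Pull out 2^2: since 587 ≡ 3 (mod 8), (2/587) = -1, so (2/587)^2 = +1.
Reciprocity: 5 ≡ 1 and 587 ≡ 3 (mod 4), so (5/587) = +(587/5).
Reduce top mod 5: now compute (2/5).
Pull out 2: since 5 ≡ 5 (mod 8), (2/5) = -1.
Reached (1/5) = 1. Collecting the sign flips along the way, the symbol is -1.

-1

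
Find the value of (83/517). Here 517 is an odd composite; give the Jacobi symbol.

-1

Reciprocity: 83 ≡ 3 and 517 ≡ 1 (mod 4), so (83/517) = +(517/83).
Reduce top mod 83: now compute (19/83).
Reciprocity: 19 ≡ 3 and 83 ≡ 3 (mod 4), so (19/83) = −(83/19).
Reduce top mod 19: now compute (7/19).
Reciprocity: 7 ≡ 3 and 19 ≡ 3 (mod 4), so (7/19) = −(19/7).
Reduce top mod 7: now compute (5/7).
Reciprocity: 5 ≡ 1 and 7 ≡ 3 (mod 4), so (5/7) = +(7/5).
Reduce top mod 5: now compute (2/5).
Pull out 2: since 5 ≡ 5 (mod 8), (2/5) = -1.
Reached (1/5) = 1. Collecting the sign flips along the way, the symbol is -1.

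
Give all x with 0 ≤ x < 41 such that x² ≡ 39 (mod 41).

41 ≡ 1 (mod 4), so we find a root by search.
Trying successive values, 11² = 121 ≡ 39 (mod 41). The other root is 41 − 11 = 30.

11, 30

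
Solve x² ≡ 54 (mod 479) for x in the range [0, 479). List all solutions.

Since 479 ≡ 3 (mod 4), a square root of 54 is 54^((479+1)/4) = 54^120 mod 479.
Repeated squaring: 54^2≡42, 54^4≡327, 54^8≡112, 54^16≡90, 54^32≡436, 54^64≡412 (mod 479).
54^120 = 54^(64+32+16+8) ≡ 147 (mod 479).
Check: 147² = 21609 ≡ 54 (mod 479). The two roots are 147 and 332.

147, 332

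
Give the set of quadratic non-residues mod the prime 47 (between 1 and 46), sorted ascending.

5 10 11 13 15 19 20 22 23 26 29 30 31 33 35 38 39 40 41 43 44 45 46

Square k = 1,…,23 (k and 47−k give the same square):
1²=1, 2²=4, 3²=9, 4²=16, 5²=25, 6²=36, 7²≡2, 8²≡17, 9²≡34, 10²≡6, 11²≡27, 12²≡3, 13²≡28, 14²≡8, 15²≡37, 16²≡21, 17²≡7, 18²≡42, 19²≡32, 20²≡24, 21²≡18, 22²≡14, 23²≡12 (mod 47).
The residues are {1, 2, 3, 4, 6, 7, 8, 9, 12, 14, 16, 17, 18, 21, 24, 25, 27, 28, 32, 34, 36, 37, 42}; the non-residues are the remaining 23 nonzero classes.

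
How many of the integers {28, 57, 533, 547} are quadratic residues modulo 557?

3

(28/557) = +1 → QR.
(57/557) = -1 → non-residue.
(533/557) = +1 → QR.
(547/557) = +1 → QR.
Total quadratic residues among the 4: 3.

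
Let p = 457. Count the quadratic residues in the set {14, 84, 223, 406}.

3

(14/457) = +1 → QR.
(84/457) = +1 → QR.
(223/457) = -1 → non-residue.
(406/457) = +1 → QR.
Total quadratic residues among the 4: 3.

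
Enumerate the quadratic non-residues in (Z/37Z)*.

Square k = 1,…,18 (k and 37−k give the same square):
1²=1, 2²=4, 3²=9, 4²=16, 5²=25, 6²=36, 7²≡12, 8²≡27, 9²≡7, 10²≡26, 11²≡10, 12²≡33, 13²≡21, 14²≡11, 15²≡3, 16²≡34, 17²≡30, 18²≡28 (mod 37).
The residues are {1, 3, 4, 7, 9, 10, 11, 12, 16, 21, 25, 26, 27, 28, 30, 33, 34, 36}; the non-residues are the remaining 18 nonzero classes.

2,5,6,8,13,14,15,17,18,19,20,22,23,24,29,31,32,35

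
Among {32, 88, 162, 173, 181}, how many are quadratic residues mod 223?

3

(32/223) = +1 → QR.
(88/223) = -1 → non-residue.
(162/223) = +1 → QR.
(173/223) = -1 → non-residue.
(181/223) = +1 → QR.
Total quadratic residues among the 5: 3.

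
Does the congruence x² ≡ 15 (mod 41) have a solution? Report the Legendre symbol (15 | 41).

-1

Reciprocity: 15 ≡ 3 and 41 ≡ 1 (mod 4), so (15/41) = +(41/15).
Reduce top mod 15: now compute (11/15).
Reciprocity: 11 ≡ 3 and 15 ≡ 3 (mod 4), so (11/15) = −(15/11).
Reduce top mod 11: now compute (4/11).
Pull out 2^2: since 11 ≡ 3 (mod 8), (2/11) = -1, so (2/11)^2 = +1.
Reached (1/11) = 1. Collecting the sign flips along the way, the symbol is -1.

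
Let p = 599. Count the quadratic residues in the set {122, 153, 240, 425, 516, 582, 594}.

(122/599) = -1 → non-residue.
(153/599) = +1 → QR.
(240/599) = +1 → QR.
(425/599) = +1 → QR.
(516/599) = -1 → non-residue.
(582/599) = -1 → non-residue.
(594/599) = -1 → non-residue.
Total quadratic residues among the 7: 3.

3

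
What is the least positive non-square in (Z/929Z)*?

(2/929) = +1, so 2 is a residue.
(3/929) = −1, so 3 is the smallest positive non-residue mod 929.

3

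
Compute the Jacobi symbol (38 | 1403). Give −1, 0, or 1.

Pull out 2: since 1403 ≡ 3 (mod 8), (2/1403) = -1.
Reciprocity: 19 ≡ 3 and 1403 ≡ 3 (mod 4), so (19/1403) = −(1403/19).
Reduce top mod 19: now compute (16/19).
Pull out 2^4: since 19 ≡ 3 (mod 8), (2/19) = -1, so (2/19)^4 = +1.
Reached (1/19) = 1. Collecting the sign flips along the way, the symbol is +1.

1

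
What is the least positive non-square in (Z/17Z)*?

3

(2/17) = +1, so 2 is a residue.
(3/17) = −1, so 3 is the smallest positive non-residue mod 17.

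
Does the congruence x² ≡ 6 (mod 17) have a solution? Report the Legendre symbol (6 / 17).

Pull out 2: since 17 ≡ 1 (mod 8), (2/17) = +1.
Reciprocity: 3 ≡ 3 and 17 ≡ 1 (mod 4), so (3/17) = +(17/3).
Reduce top mod 3: now compute (2/3).
Pull out 2: since 3 ≡ 3 (mod 8), (2/3) = -1.
Reached (1/3) = 1. Collecting the sign flips along the way, the symbol is -1.

-1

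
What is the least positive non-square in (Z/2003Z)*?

(2/2003) = −1, so 2 is the smallest positive non-residue mod 2003.

2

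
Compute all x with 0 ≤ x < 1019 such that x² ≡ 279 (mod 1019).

Since 1019 ≡ 3 (mod 4), a square root of 279 is 279^((1019+1)/4) = 279^255 mod 1019.
Repeated squaring: 279^2≡397, 279^4≡683, 279^8≡806, 279^16≡533, 279^32≡807, 279^64≡108, 279^128≡455 (mod 1019).
279^255 = 279^(128+64+32+16+8+4+2+1) ≡ 154 (mod 1019).
Check: 154² = 23716 ≡ 279 (mod 1019). The two roots are 154 and 865.

154, 865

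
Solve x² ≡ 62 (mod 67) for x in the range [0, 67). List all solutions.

14, 53

Since 67 ≡ 3 (mod 4), a square root of 62 is 62^((67+1)/4) = 62^17 mod 67.
Repeated squaring: 62^2≡25, 62^4≡22, 62^8≡15, 62^16≡24 (mod 67).
62^17 = 62^(16+1) ≡ 14 (mod 67).
Check: 14² = 196 ≡ 62 (mod 67). The two roots are 14 and 53.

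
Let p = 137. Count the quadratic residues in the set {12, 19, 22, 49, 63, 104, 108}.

(12/137) = -1 → non-residue.
(19/137) = +1 → QR.
(22/137) = +1 → QR.
(49/137) = +1 → QR.
(63/137) = +1 → QR.
(104/137) = -1 → non-residue.
(108/137) = -1 → non-residue.
Total quadratic residues among the 7: 4.

4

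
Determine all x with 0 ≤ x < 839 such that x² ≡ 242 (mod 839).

319, 520

Since 839 ≡ 3 (mod 4), a square root of 242 is 242^((839+1)/4) = 242^210 mod 839.
Repeated squaring: 242^2≡673, 242^4≡708, 242^8≡381, 242^16≡14, 242^32≡196, 242^64≡661, 242^128≡641 (mod 839).
242^210 = 242^(128+64+16+2) ≡ 319 (mod 839).
Check: 319² = 101761 ≡ 242 (mod 839). The two roots are 319 and 520.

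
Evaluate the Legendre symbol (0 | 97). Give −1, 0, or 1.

Top reduces to 0: gcd > 1, so the symbol is 0.

0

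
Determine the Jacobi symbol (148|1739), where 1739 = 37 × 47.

Pull out 2^2: since 1739 ≡ 3 (mod 8), (2/1739) = -1, so (2/1739)^2 = +1.
Reciprocity: 37 ≡ 1 and 1739 ≡ 3 (mod 4), so (37/1739) = +(1739/37).
Reduce top mod 37: now compute (0/37).
Top reduces to 0: gcd > 1, so the symbol is 0.

0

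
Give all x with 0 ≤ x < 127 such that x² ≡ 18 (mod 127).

48, 79

Since 127 ≡ 3 (mod 4), a square root of 18 is 18^((127+1)/4) = 18^32 mod 127.
Repeated squaring: 18^2≡70, 18^4≡74, 18^8≡15, 18^16≡98, 18^32≡79 (mod 127).
18^32 = 18^(32) ≡ 79 (mod 127).
Check: 79² = 6241 ≡ 18 (mod 127). The two roots are 48 and 79.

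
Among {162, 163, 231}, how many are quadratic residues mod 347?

0

(162/347) = -1 → non-residue.
(163/347) = -1 → non-residue.
(231/347) = -1 → non-residue.
Total quadratic residues among the 3: 0.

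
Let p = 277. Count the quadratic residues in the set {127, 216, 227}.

(127/277) = -1 → non-residue.
(216/277) = -1 → non-residue.
(227/277) = -1 → non-residue.
Total quadratic residues among the 3: 0.

0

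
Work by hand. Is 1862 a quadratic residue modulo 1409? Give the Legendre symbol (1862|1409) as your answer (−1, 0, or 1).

First reduce: 1862 ≡ 453 (mod 1409).
Reciprocity: 453 ≡ 1 and 1409 ≡ 1 (mod 4), so (453/1409) = +(1409/453).
Reduce top mod 453: now compute (50/453).
Pull out 2: since 453 ≡ 5 (mod 8), (2/453) = -1.
Reciprocity: 25 ≡ 1 and 453 ≡ 1 (mod 4), so (25/453) = +(453/25).
Reduce top mod 25: now compute (3/25).
Reciprocity: 3 ≡ 3 and 25 ≡ 1 (mod 4), so (3/25) = +(25/3).
Reduce top mod 3: now compute (1/3).
Reached (1/3) = 1. Collecting the sign flips along the way, the symbol is -1.

-1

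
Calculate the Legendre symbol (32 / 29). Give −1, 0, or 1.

-1

First reduce: 32 ≡ 3 (mod 29).
Reciprocity: 3 ≡ 3 and 29 ≡ 1 (mod 4), so (3/29) = +(29/3).
Reduce top mod 3: now compute (2/3).
Pull out 2: since 3 ≡ 3 (mod 8), (2/3) = -1.
Reached (1/3) = 1. Collecting the sign flips along the way, the symbol is -1.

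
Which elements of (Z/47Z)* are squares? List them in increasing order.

1 2 3 4 6 7 8 9 12 14 16 17 18 21 24 25 27 28 32 34 36 37 42

Square k = 1,…,23 (k and 47−k give the same square):
1²=1, 2²=4, 3²=9, 4²=16, 5²=25, 6²=36, 7²≡2, 8²≡17, 9²≡34, 10²≡6, 11²≡27, 12²≡3, 13²≡28, 14²≡8, 15²≡37, 16²≡21, 17²≡7, 18²≡42, 19²≡32, 20²≡24, 21²≡18, 22²≡14, 23²≡12 (mod 47).
So the quadratic residues mod 47 are {1, 2, 3, 4, 6, 7, 8, 9, 12, 14, 16, 17, 18, 21, 24, 25, 27, 28, 32, 34, 36, 37, 42}.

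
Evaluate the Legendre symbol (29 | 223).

Reciprocity: 29 ≡ 1 and 223 ≡ 3 (mod 4), so (29/223) = +(223/29).
Reduce top mod 29: now compute (20/29).
Pull out 2^2: since 29 ≡ 5 (mod 8), (2/29) = -1, so (2/29)^2 = +1.
Reciprocity: 5 ≡ 1 and 29 ≡ 1 (mod 4), so (5/29) = +(29/5).
Reduce top mod 5: now compute (4/5).
Pull out 2^2: since 5 ≡ 5 (mod 8), (2/5) = -1, so (2/5)^2 = +1.
Reached (1/5) = 1. Collecting the sign flips along the way, the symbol is +1.

1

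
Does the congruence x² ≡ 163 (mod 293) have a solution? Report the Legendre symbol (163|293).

-1

Euler's criterion: (163/293) ≡ 163^146 (mod 293).
163^2 ≡ 199 (mod 293)
163^4 ≡ 46 (mod 293)
163^8 ≡ 65 (mod 293)
163^16 ≡ 123 (mod 293)
163^32 ≡ 186 (mod 293)
163^64 ≡ 22 (mod 293)
163^128 ≡ 191 (mod 293)
163^146 = 163^(128+16+2) ≡ 292 (mod 293).
Result is 292 ≡ −1, so (163/293) = −1.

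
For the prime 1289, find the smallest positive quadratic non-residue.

(2/1289) = +1, so 2 is a residue.
(3/1289) = −1, so 3 is the smallest positive non-residue mod 1289.

3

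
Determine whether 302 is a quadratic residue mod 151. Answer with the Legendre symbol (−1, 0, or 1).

0

First reduce: 302 ≡ 0 (mod 151).
Top reduces to 0: gcd > 1, so the symbol is 0.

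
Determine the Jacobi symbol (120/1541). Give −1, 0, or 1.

1

Pull out 2^3: since 1541 ≡ 5 (mod 8), (2/1541) = -1, so (2/1541)^3 = -1.
Reciprocity: 15 ≡ 3 and 1541 ≡ 1 (mod 4), so (15/1541) = +(1541/15).
Reduce top mod 15: now compute (11/15).
Reciprocity: 11 ≡ 3 and 15 ≡ 3 (mod 4), so (11/15) = −(15/11).
Reduce top mod 11: now compute (4/11).
Pull out 2^2: since 11 ≡ 3 (mod 8), (2/11) = -1, so (2/11)^2 = +1.
Reached (1/11) = 1. Collecting the sign flips along the way, the symbol is +1.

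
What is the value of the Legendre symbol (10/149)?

-1

Pull out 2: since 149 ≡ 5 (mod 8), (2/149) = -1.
Reciprocity: 5 ≡ 1 and 149 ≡ 1 (mod 4), so (5/149) = +(149/5).
Reduce top mod 5: now compute (4/5).
Pull out 2^2: since 5 ≡ 5 (mod 8), (2/5) = -1, so (2/5)^2 = +1.
Reached (1/5) = 1. Collecting the sign flips along the way, the symbol is -1.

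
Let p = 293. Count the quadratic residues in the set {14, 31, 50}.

(14/293) = +1 → QR.
(31/293) = +1 → QR.
(50/293) = -1 → non-residue.
Total quadratic residues among the 3: 2.

2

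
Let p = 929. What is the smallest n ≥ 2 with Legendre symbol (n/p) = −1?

3

(2/929) = +1, so 2 is a residue.
(3/929) = −1, so 3 is the smallest positive non-residue mod 929.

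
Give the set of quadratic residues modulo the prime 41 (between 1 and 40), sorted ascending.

1,2,4,5,8,9,10,16,18,20,21,23,25,31,32,33,36,37,39,40

Square k = 1,…,20 (k and 41−k give the same square):
1²=1, 2²=4, 3²=9, 4²=16, 5²=25, 6²=36, 7²≡8, 8²≡23, 9²≡40, 10²≡18, 11²≡39, 12²≡21, 13²≡5, 14²≡32, 15²≡20, 16²≡10, 17²≡2, 18²≡37, 19²≡33, 20²≡31 (mod 41).
So the quadratic residues mod 41 are {1, 2, 4, 5, 8, 9, 10, 16, 18, 20, 21, 23, 25, 31, 32, 33, 36, 37, 39, 40}.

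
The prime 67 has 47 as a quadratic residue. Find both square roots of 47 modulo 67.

28, 39

Since 67 ≡ 3 (mod 4), a square root of 47 is 47^((67+1)/4) = 47^17 mod 67.
Repeated squaring: 47^2≡65, 47^4≡4, 47^8≡16, 47^16≡55 (mod 67).
47^17 = 47^(16+1) ≡ 39 (mod 67).
Check: 39² = 1521 ≡ 47 (mod 67). The two roots are 28 and 39.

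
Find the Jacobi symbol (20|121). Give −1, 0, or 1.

1

Pull out 2^2: since 121 ≡ 1 (mod 8), (2/121) = +1, so (2/121)^2 = +1.
Reciprocity: 5 ≡ 1 and 121 ≡ 1 (mod 4), so (5/121) = +(121/5).
Reduce top mod 5: now compute (1/5).
Reached (1/5) = 1. Collecting the sign flips along the way, the symbol is +1.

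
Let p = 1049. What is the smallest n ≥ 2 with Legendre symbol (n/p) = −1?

(2/1049) = +1, so 2 is a residue.
(3/1049) = −1, so 3 is the smallest positive non-residue mod 1049.

3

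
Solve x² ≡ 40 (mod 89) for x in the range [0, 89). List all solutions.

29, 60

89 ≡ 1 (mod 4), so we find a root by search.
Trying successive values, 29² = 841 ≡ 40 (mod 89). The other root is 89 − 29 = 60.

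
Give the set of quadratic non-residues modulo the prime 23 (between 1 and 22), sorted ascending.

5 7 10 11 14 15 17 19 20 21 22

Square k = 1,…,11 (k and 23−k give the same square):
1²=1, 2²=4, 3²=9, 4²=16, 5²≡2, 6²≡13, 7²≡3, 8²≡18, 9²≡12, 10²≡8, 11²≡6 (mod 23).
The residues are {1, 2, 3, 4, 6, 8, 9, 12, 13, 16, 18}; the non-residues are the remaining 11 nonzero classes.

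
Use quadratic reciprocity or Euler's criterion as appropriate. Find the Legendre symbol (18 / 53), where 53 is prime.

-1

Euler's criterion: (18/53) ≡ 18^26 (mod 53).
18^2 ≡ 6 (mod 53)
18^4 ≡ 36 (mod 53)
18^8 ≡ 24 (mod 53)
18^16 ≡ 46 (mod 53)
18^26 = 18^(16+8+2) ≡ 52 (mod 53).
Result is 52 ≡ −1, so (18/53) = −1.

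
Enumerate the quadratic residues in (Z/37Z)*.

Square k = 1,…,18 (k and 37−k give the same square):
1²=1, 2²=4, 3²=9, 4²=16, 5²=25, 6²=36, 7²≡12, 8²≡27, 9²≡7, 10²≡26, 11²≡10, 12²≡33, 13²≡21, 14²≡11, 15²≡3, 16²≡34, 17²≡30, 18²≡28 (mod 37).
So the quadratic residues mod 37 are {1, 3, 4, 7, 9, 10, 11, 12, 16, 21, 25, 26, 27, 28, 30, 33, 34, 36}.

1, 3, 4, 7, 9, 10, 11, 12, 16, 21, 25, 26, 27, 28, 30, 33, 34, 36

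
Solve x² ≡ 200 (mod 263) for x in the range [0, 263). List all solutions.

Since 263 ≡ 3 (mod 4), a square root of 200 is 200^((263+1)/4) = 200^66 mod 263.
Repeated squaring: 200^2≡24, 200^4≡50, 200^8≡133, 200^16≡68, 200^32≡153, 200^64≡2 (mod 263).
200^66 = 200^(64+2) ≡ 48 (mod 263).
Check: 48² = 2304 ≡ 200 (mod 263). The two roots are 48 and 215.

48, 215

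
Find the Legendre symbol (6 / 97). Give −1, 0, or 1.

Pull out 2: since 97 ≡ 1 (mod 8), (2/97) = +1.
Reciprocity: 3 ≡ 3 and 97 ≡ 1 (mod 4), so (3/97) = +(97/3).
Reduce top mod 3: now compute (1/3).
Reached (1/3) = 1. Collecting the sign flips along the way, the symbol is +1.

1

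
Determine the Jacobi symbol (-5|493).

First reduce: -5 ≡ 488 (mod 493).
Pull out 2^3: since 493 ≡ 5 (mod 8), (2/493) = -1, so (2/493)^3 = -1.
Reciprocity: 61 ≡ 1 and 493 ≡ 1 (mod 4), so (61/493) = +(493/61).
Reduce top mod 61: now compute (5/61).
Reciprocity: 5 ≡ 1 and 61 ≡ 1 (mod 4), so (5/61) = +(61/5).
Reduce top mod 5: now compute (1/5).
Reached (1/5) = 1. Collecting the sign flips along the way, the symbol is -1.

-1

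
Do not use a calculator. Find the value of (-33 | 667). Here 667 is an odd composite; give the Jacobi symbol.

First reduce: -33 ≡ 634 (mod 667).
Pull out 2: since 667 ≡ 3 (mod 8), (2/667) = -1.
Reciprocity: 317 ≡ 1 and 667 ≡ 3 (mod 4), so (317/667) = +(667/317).
Reduce top mod 317: now compute (33/317).
Reciprocity: 33 ≡ 1 and 317 ≡ 1 (mod 4), so (33/317) = +(317/33).
Reduce top mod 33: now compute (20/33).
Pull out 2^2: since 33 ≡ 1 (mod 8), (2/33) = +1, so (2/33)^2 = +1.
Reciprocity: 5 ≡ 1 and 33 ≡ 1 (mod 4), so (5/33) = +(33/5).
Reduce top mod 5: now compute (3/5).
Reciprocity: 3 ≡ 3 and 5 ≡ 1 (mod 4), so (3/5) = +(5/3).
Reduce top mod 3: now compute (2/3).
Pull out 2: since 3 ≡ 3 (mod 8), (2/3) = -1.
Reached (1/3) = 1. Collecting the sign flips along the way, the symbol is +1.

1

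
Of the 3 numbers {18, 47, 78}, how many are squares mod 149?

1

(18/149) = -1 → non-residue.
(47/149) = +1 → QR.
(78/149) = -1 → non-residue.
Total quadratic residues among the 3: 1.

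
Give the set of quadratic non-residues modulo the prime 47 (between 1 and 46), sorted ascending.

Square k = 1,…,23 (k and 47−k give the same square):
1²=1, 2²=4, 3²=9, 4²=16, 5²=25, 6²=36, 7²≡2, 8²≡17, 9²≡34, 10²≡6, 11²≡27, 12²≡3, 13²≡28, 14²≡8, 15²≡37, 16²≡21, 17²≡7, 18²≡42, 19²≡32, 20²≡24, 21²≡18, 22²≡14, 23²≡12 (mod 47).
The residues are {1, 2, 3, 4, 6, 7, 8, 9, 12, 14, 16, 17, 18, 21, 24, 25, 27, 28, 32, 34, 36, 37, 42}; the non-residues are the remaining 23 nonzero classes.

5, 10, 11, 13, 15, 19, 20, 22, 23, 26, 29, 30, 31, 33, 35, 38, 39, 40, 41, 43, 44, 45, 46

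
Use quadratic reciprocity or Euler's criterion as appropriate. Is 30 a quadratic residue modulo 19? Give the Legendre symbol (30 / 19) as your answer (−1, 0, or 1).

Euler's criterion: (30/19) ≡ 11^9 (mod 19).
11^2 ≡ 7 (mod 19)
11^4 ≡ 11 (mod 19)
11^8 ≡ 7 (mod 19)
11^9 = 11^(8+1) ≡ 1 (mod 19).
Result is 1, so (30/19) = 1.

1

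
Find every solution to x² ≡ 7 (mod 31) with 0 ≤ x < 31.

10, 21

Since 31 ≡ 3 (mod 4), a square root of 7 is 7^((31+1)/4) = 7^8 mod 31.
Repeated squaring: 7^2≡18, 7^4≡14, 7^8≡10 (mod 31).
7^8 = 7^(8) ≡ 10 (mod 31).
Check: 10² = 100 ≡ 7 (mod 31). The two roots are 10 and 21.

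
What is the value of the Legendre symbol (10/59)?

Euler's criterion: (10/59) ≡ 10^29 (mod 59).
10^2 ≡ 41 (mod 59)
10^4 ≡ 29 (mod 59)
10^8 ≡ 15 (mod 59)
10^16 ≡ 48 (mod 59)
10^29 = 10^(16+8+4+1) ≡ 58 (mod 59).
Result is 58 ≡ −1, so (10/59) = −1.

-1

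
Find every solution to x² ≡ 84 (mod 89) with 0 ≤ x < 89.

89 ≡ 1 (mod 4), so we find a root by search.
Trying successive values, 23² = 529 ≡ 84 (mod 89). The other root is 89 − 23 = 66.

23, 66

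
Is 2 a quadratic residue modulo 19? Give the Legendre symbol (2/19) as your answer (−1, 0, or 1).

-1

Pull out 2: since 19 ≡ 3 (mod 8), (2/19) = -1.
Reached (1/19) = 1. Collecting the sign flips along the way, the symbol is -1.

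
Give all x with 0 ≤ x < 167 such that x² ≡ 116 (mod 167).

28, 139

Since 167 ≡ 3 (mod 4), a square root of 116 is 116^((167+1)/4) = 116^42 mod 167.
Repeated squaring: 116^2≡96, 116^4≡31, 116^8≡126, 116^16≡11, 116^32≡121 (mod 167).
116^42 = 116^(32+8+2) ≡ 28 (mod 167).
Check: 28² = 784 ≡ 116 (mod 167). The two roots are 28 and 139.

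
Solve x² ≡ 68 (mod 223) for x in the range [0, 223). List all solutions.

Since 223 ≡ 3 (mod 4), a square root of 68 is 68^((223+1)/4) = 68^56 mod 223.
Repeated squaring: 68^2≡164, 68^4≡136, 68^8≡210, 68^16≡169, 68^32≡17 (mod 223).
68^56 = 68^(32+16+8) ≡ 115 (mod 223).
Check: 115² = 13225 ≡ 68 (mod 223). The two roots are 108 and 115.

108, 115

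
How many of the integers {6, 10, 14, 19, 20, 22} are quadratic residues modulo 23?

(6/23) = +1 → QR.
(10/23) = -1 → non-residue.
(14/23) = -1 → non-residue.
(19/23) = -1 → non-residue.
(20/23) = -1 → non-residue.
(22/23) = -1 → non-residue.
Total quadratic residues among the 6: 1.

1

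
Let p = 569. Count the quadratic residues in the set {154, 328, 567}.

(154/569) = -1 → non-residue.
(328/569) = +1 → QR.
(567/569) = +1 → QR.
Total quadratic residues among the 3: 2.

2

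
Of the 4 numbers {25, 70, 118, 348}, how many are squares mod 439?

(25/439) = +1 → QR.
(70/439) = +1 → QR.
(118/439) = -1 → non-residue.
(348/439) = -1 → non-residue.
Total quadratic residues among the 4: 2.

2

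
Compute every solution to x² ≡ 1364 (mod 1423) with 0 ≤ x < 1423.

Since 1423 ≡ 3 (mod 4), a square root of 1364 is 1364^((1423+1)/4) = 1364^356 mod 1423.
Repeated squaring: 1364^2≡635, 1364^4≡516, 1364^8≡155, 1364^16≡1257, 1364^32≡519, 1364^64≡414, 1364^128≡636, 1364^256≡364 (mod 1423).
1364^356 = 1364^(256+64+32+4) ≡ 84 (mod 1423).
Check: 84² = 7056 ≡ 1364 (mod 1423). The two roots are 84 and 1339.

84, 1339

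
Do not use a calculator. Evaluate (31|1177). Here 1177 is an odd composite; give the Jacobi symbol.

Reciprocity: 31 ≡ 3 and 1177 ≡ 1 (mod 4), so (31/1177) = +(1177/31).
Reduce top mod 31: now compute (30/31).
Pull out 2: since 31 ≡ 7 (mod 8), (2/31) = +1.
Reciprocity: 15 ≡ 3 and 31 ≡ 3 (mod 4), so (15/31) = −(31/15).
Reduce top mod 15: now compute (1/15).
Reached (1/15) = 1. Collecting the sign flips along the way, the symbol is -1.

-1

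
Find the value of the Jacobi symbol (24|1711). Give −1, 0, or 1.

-1

Pull out 2^3: since 1711 ≡ 7 (mod 8), (2/1711) = +1, so (2/1711)^3 = +1.
Reciprocity: 3 ≡ 3 and 1711 ≡ 3 (mod 4), so (3/1711) = −(1711/3).
Reduce top mod 3: now compute (1/3).
Reached (1/3) = 1. Collecting the sign flips along the way, the symbol is -1.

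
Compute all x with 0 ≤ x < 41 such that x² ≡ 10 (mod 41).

16, 25

41 ≡ 1 (mod 4), so we find a root by search.
Trying successive values, 16² = 256 ≡ 10 (mod 41). The other root is 41 − 16 = 25.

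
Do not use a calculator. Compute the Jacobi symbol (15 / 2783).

Reciprocity: 15 ≡ 3 and 2783 ≡ 3 (mod 4), so (15/2783) = −(2783/15).
Reduce top mod 15: now compute (8/15).
Pull out 2^3: since 15 ≡ 7 (mod 8), (2/15) = +1, so (2/15)^3 = +1.
Reached (1/15) = 1. Collecting the sign flips along the way, the symbol is -1.

-1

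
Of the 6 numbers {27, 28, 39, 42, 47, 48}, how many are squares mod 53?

(27/53) = -1 → non-residue.
(28/53) = +1 → QR.
(39/53) = -1 → non-residue.
(42/53) = +1 → QR.
(47/53) = +1 → QR.
(48/53) = -1 → non-residue.
Total quadratic residues among the 6: 3.

3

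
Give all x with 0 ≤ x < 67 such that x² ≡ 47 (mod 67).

28, 39

Since 67 ≡ 3 (mod 4), a square root of 47 is 47^((67+1)/4) = 47^17 mod 67.
Repeated squaring: 47^2≡65, 47^4≡4, 47^8≡16, 47^16≡55 (mod 67).
47^17 = 47^(16+1) ≡ 39 (mod 67).
Check: 39² = 1521 ≡ 47 (mod 67). The two roots are 28 and 39.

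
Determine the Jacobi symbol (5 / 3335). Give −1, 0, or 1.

Reciprocity: 5 ≡ 1 and 3335 ≡ 3 (mod 4), so (5/3335) = +(3335/5).
Reduce top mod 5: now compute (0/5).
Top reduces to 0: gcd > 1, so the symbol is 0.

0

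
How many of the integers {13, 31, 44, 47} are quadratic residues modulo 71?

0

(13/71) = -1 → non-residue.
(31/71) = -1 → non-residue.
(44/71) = -1 → non-residue.
(47/71) = -1 → non-residue.
Total quadratic residues among the 4: 0.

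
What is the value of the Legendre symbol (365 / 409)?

Reciprocity: 365 ≡ 1 and 409 ≡ 1 (mod 4), so (365/409) = +(409/365).
Reduce top mod 365: now compute (44/365).
Pull out 2^2: since 365 ≡ 5 (mod 8), (2/365) = -1, so (2/365)^2 = +1.
Reciprocity: 11 ≡ 3 and 365 ≡ 1 (mod 4), so (11/365) = +(365/11).
Reduce top mod 11: now compute (2/11).
Pull out 2: since 11 ≡ 3 (mod 8), (2/11) = -1.
Reached (1/11) = 1. Collecting the sign flips along the way, the symbol is -1.

-1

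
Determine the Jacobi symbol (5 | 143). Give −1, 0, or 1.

-1

Reciprocity: 5 ≡ 1 and 143 ≡ 3 (mod 4), so (5/143) = +(143/5).
Reduce top mod 5: now compute (3/5).
Reciprocity: 3 ≡ 3 and 5 ≡ 1 (mod 4), so (3/5) = +(5/3).
Reduce top mod 3: now compute (2/3).
Pull out 2: since 3 ≡ 3 (mod 8), (2/3) = -1.
Reached (1/3) = 1. Collecting the sign flips along the way, the symbol is -1.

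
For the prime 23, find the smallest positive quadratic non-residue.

(2/23) = +1, so 2 is a residue.
(3/23) = +1, so 3 is a residue.
(4/23) = +1, so 4 is a residue.
(5/23) = −1, so 5 is the smallest positive non-residue mod 23.

5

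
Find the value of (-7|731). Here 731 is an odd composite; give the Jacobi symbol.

-1

First reduce: -7 ≡ 724 (mod 731).
Pull out 2^2: since 731 ≡ 3 (mod 8), (2/731) = -1, so (2/731)^2 = +1.
Reciprocity: 181 ≡ 1 and 731 ≡ 3 (mod 4), so (181/731) = +(731/181).
Reduce top mod 181: now compute (7/181).
Reciprocity: 7 ≡ 3 and 181 ≡ 1 (mod 4), so (7/181) = +(181/7).
Reduce top mod 7: now compute (6/7).
Pull out 2: since 7 ≡ 7 (mod 8), (2/7) = +1.
Reciprocity: 3 ≡ 3 and 7 ≡ 3 (mod 4), so (3/7) = −(7/3).
Reduce top mod 3: now compute (1/3).
Reached (1/3) = 1. Collecting the sign flips along the way, the symbol is -1.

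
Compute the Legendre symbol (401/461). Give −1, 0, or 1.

Reciprocity: 401 ≡ 1 and 461 ≡ 1 (mod 4), so (401/461) = +(461/401).
Reduce top mod 401: now compute (60/401).
Pull out 2^2: since 401 ≡ 1 (mod 8), (2/401) = +1, so (2/401)^2 = +1.
Reciprocity: 15 ≡ 3 and 401 ≡ 1 (mod 4), so (15/401) = +(401/15).
Reduce top mod 15: now compute (11/15).
Reciprocity: 11 ≡ 3 and 15 ≡ 3 (mod 4), so (11/15) = −(15/11).
Reduce top mod 11: now compute (4/11).
Pull out 2^2: since 11 ≡ 3 (mod 8), (2/11) = -1, so (2/11)^2 = +1.
Reached (1/11) = 1. Collecting the sign flips along the way, the symbol is -1.

-1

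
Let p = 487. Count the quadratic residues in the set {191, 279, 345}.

2

(191/487) = +1 → QR.
(279/487) = +1 → QR.
(345/487) = -1 → non-residue.
Total quadratic residues among the 3: 2.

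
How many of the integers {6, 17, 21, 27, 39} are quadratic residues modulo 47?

4

(6/47) = +1 → QR.
(17/47) = +1 → QR.
(21/47) = +1 → QR.
(27/47) = +1 → QR.
(39/47) = -1 → non-residue.
Total quadratic residues among the 5: 4.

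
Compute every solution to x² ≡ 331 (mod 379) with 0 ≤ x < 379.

33, 346

Since 379 ≡ 3 (mod 4), a square root of 331 is 331^((379+1)/4) = 331^95 mod 379.
Repeated squaring: 331^2≡30, 331^4≡142, 331^8≡77, 331^16≡244, 331^32≡33, 331^64≡331 (mod 379).
331^95 = 331^(64+16+8+4+2+1) ≡ 33 (mod 379).
Check: 33² = 1089 ≡ 331 (mod 379). The two roots are 33 and 346.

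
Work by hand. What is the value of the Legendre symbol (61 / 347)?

1

Reciprocity: 61 ≡ 1 and 347 ≡ 3 (mod 4), so (61/347) = +(347/61).
Reduce top mod 61: now compute (42/61).
Pull out 2: since 61 ≡ 5 (mod 8), (2/61) = -1.
Reciprocity: 21 ≡ 1 and 61 ≡ 1 (mod 4), so (21/61) = +(61/21).
Reduce top mod 21: now compute (19/21).
Reciprocity: 19 ≡ 3 and 21 ≡ 1 (mod 4), so (19/21) = +(21/19).
Reduce top mod 19: now compute (2/19).
Pull out 2: since 19 ≡ 3 (mod 8), (2/19) = -1.
Reached (1/19) = 1. Collecting the sign flips along the way, the symbol is +1.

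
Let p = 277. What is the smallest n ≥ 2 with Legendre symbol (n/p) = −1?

2

(2/277) = −1, so 2 is the smallest positive non-residue mod 277.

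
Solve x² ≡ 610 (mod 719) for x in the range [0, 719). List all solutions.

Since 719 ≡ 3 (mod 4), a square root of 610 is 610^((719+1)/4) = 610^180 mod 719.
Repeated squaring: 610^2≡377, 610^4≡486, 610^8≡364, 610^16≡200, 610^32≡455, 610^64≡672, 610^128≡52 (mod 719).
610^180 = 610^(128+32+16+4) ≡ 302 (mod 719).
Check: 302² = 91204 ≡ 610 (mod 719). The two roots are 302 and 417.

302, 417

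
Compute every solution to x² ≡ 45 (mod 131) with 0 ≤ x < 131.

Since 131 ≡ 3 (mod 4), a square root of 45 is 45^((131+1)/4) = 45^33 mod 131.
Repeated squaring: 45^2≡60, 45^4≡63, 45^8≡39, 45^16≡80, 45^32≡112 (mod 131).
45^33 = 45^(32+1) ≡ 62 (mod 131).
Check: 62² = 3844 ≡ 45 (mod 131). The two roots are 62 and 69.

62, 69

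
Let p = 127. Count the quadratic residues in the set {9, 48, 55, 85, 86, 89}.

(9/127) = +1 → QR.
(48/127) = -1 → non-residue.
(55/127) = -1 → non-residue.
(85/127) = -1 → non-residue.
(86/127) = -1 → non-residue.
(89/127) = -1 → non-residue.
Total quadratic residues among the 6: 1.

1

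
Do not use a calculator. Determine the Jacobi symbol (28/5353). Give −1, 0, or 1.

-1

Pull out 2^2: since 5353 ≡ 1 (mod 8), (2/5353) = +1, so (2/5353)^2 = +1.
Reciprocity: 7 ≡ 3 and 5353 ≡ 1 (mod 4), so (7/5353) = +(5353/7).
Reduce top mod 7: now compute (5/7).
Reciprocity: 5 ≡ 1 and 7 ≡ 3 (mod 4), so (5/7) = +(7/5).
Reduce top mod 5: now compute (2/5).
Pull out 2: since 5 ≡ 5 (mod 8), (2/5) = -1.
Reached (1/5) = 1. Collecting the sign flips along the way, the symbol is -1.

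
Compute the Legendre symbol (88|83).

-1

First reduce: 88 ≡ 5 (mod 83).
Reciprocity: 5 ≡ 1 and 83 ≡ 3 (mod 4), so (5/83) = +(83/5).
Reduce top mod 5: now compute (3/5).
Reciprocity: 3 ≡ 3 and 5 ≡ 1 (mod 4), so (3/5) = +(5/3).
Reduce top mod 3: now compute (2/3).
Pull out 2: since 3 ≡ 3 (mod 8), (2/3) = -1.
Reached (1/3) = 1. Collecting the sign flips along the way, the symbol is -1.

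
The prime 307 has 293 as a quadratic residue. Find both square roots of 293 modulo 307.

39, 268

Since 307 ≡ 3 (mod 4), a square root of 293 is 293^((307+1)/4) = 293^77 mod 307.
Repeated squaring: 293^2≡196, 293^4≡41, 293^8≡146, 293^16≡133, 293^32≡190, 293^64≡181 (mod 307).
293^77 = 293^(64+8+4+1) ≡ 39 (mod 307).
Check: 39² = 1521 ≡ 293 (mod 307). The two roots are 39 and 268.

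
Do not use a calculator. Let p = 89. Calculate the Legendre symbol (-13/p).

Euler's criterion: (-13/89) ≡ 76^44 (mod 89).
76^2 ≡ 80 (mod 89)
76^4 ≡ 81 (mod 89)
76^8 ≡ 64 (mod 89)
76^16 ≡ 2 (mod 89)
76^32 ≡ 4 (mod 89)
76^44 = 76^(32+8+4) ≡ 88 (mod 89).
Result is 88 ≡ −1, so (-13/89) = −1.

-1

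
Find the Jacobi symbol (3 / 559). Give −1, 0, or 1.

Reciprocity: 3 ≡ 3 and 559 ≡ 3 (mod 4), so (3/559) = −(559/3).
Reduce top mod 3: now compute (1/3).
Reached (1/3) = 1. Collecting the sign flips along the way, the symbol is -1.

-1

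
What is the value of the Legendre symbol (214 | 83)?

First reduce: 214 ≡ 48 (mod 83).
Pull out 2^4: since 83 ≡ 3 (mod 8), (2/83) = -1, so (2/83)^4 = +1.
Reciprocity: 3 ≡ 3 and 83 ≡ 3 (mod 4), so (3/83) = −(83/3).
Reduce top mod 3: now compute (2/3).
Pull out 2: since 3 ≡ 3 (mod 8), (2/3) = -1.
Reached (1/3) = 1. Collecting the sign flips along the way, the symbol is +1.

1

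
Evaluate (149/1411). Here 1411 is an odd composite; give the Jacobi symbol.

Reciprocity: 149 ≡ 1 and 1411 ≡ 3 (mod 4), so (149/1411) = +(1411/149).
Reduce top mod 149: now compute (70/149).
Pull out 2: since 149 ≡ 5 (mod 8), (2/149) = -1.
Reciprocity: 35 ≡ 3 and 149 ≡ 1 (mod 4), so (35/149) = +(149/35).
Reduce top mod 35: now compute (9/35).
Reciprocity: 9 ≡ 1 and 35 ≡ 3 (mod 4), so (9/35) = +(35/9).
Reduce top mod 9: now compute (8/9).
Pull out 2^3: since 9 ≡ 1 (mod 8), (2/9) = +1, so (2/9)^3 = +1.
Reached (1/9) = 1. Collecting the sign flips along the way, the symbol is -1.

-1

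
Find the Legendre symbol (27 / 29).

-1

Euler's criterion: (27/29) ≡ 27^14 (mod 29).
27^2 ≡ 4 (mod 29)
27^4 ≡ 16 (mod 29)
27^8 ≡ 24 (mod 29)
27^14 = 27^(8+4+2) ≡ 28 (mod 29).
Result is 28 ≡ −1, so (27/29) = −1.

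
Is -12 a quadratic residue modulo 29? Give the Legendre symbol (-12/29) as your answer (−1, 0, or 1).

-1

First reduce: -12 ≡ 17 (mod 29).
Reciprocity: 17 ≡ 1 and 29 ≡ 1 (mod 4), so (17/29) = +(29/17).
Reduce top mod 17: now compute (12/17).
Pull out 2^2: since 17 ≡ 1 (mod 8), (2/17) = +1, so (2/17)^2 = +1.
Reciprocity: 3 ≡ 3 and 17 ≡ 1 (mod 4), so (3/17) = +(17/3).
Reduce top mod 3: now compute (2/3).
Pull out 2: since 3 ≡ 3 (mod 8), (2/3) = -1.
Reached (1/3) = 1. Collecting the sign flips along the way, the symbol is -1.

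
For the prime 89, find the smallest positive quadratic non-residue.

3

(2/89) = +1, so 2 is a residue.
(3/89) = −1, so 3 is the smallest positive non-residue mod 89.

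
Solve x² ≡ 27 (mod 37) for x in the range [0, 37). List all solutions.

37 ≡ 1 (mod 4), so we find a root by search.
Trying successive values, 8² = 64 ≡ 27 (mod 37). The other root is 37 − 8 = 29.

8, 29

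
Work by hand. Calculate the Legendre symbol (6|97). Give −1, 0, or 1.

1

Euler's criterion: (6/97) ≡ 6^48 (mod 97).
6^2 ≡ 36 (mod 97)
6^4 ≡ 35 (mod 97)
6^8 ≡ 61 (mod 97)
6^16 ≡ 35 (mod 97)
6^32 ≡ 61 (mod 97)
6^48 = 6^(32+16) ≡ 1 (mod 97).
Result is 1, so (6/97) = 1.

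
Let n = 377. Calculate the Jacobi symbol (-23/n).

First reduce: -23 ≡ 354 (mod 377).
Pull out 2: since 377 ≡ 1 (mod 8), (2/377) = +1.
Reciprocity: 177 ≡ 1 and 377 ≡ 1 (mod 4), so (177/377) = +(377/177).
Reduce top mod 177: now compute (23/177).
Reciprocity: 23 ≡ 3 and 177 ≡ 1 (mod 4), so (23/177) = +(177/23).
Reduce top mod 23: now compute (16/23).
Pull out 2^4: since 23 ≡ 7 (mod 8), (2/23) = +1, so (2/23)^4 = +1.
Reached (1/23) = 1. Collecting the sign flips along the way, the symbol is +1.

1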